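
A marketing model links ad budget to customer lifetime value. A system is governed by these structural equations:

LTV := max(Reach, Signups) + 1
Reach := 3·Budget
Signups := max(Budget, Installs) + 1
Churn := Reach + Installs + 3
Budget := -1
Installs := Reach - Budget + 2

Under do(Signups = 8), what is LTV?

Under do(Signups=8), the mechanism Signups := max(Budget, Installs) + 1 is discarded; Signups is fixed at 8.
Reach = 3·Budget  [with Budget=-1]  = -3
LTV = max(Reach, Signups) + 1  [with Reach=-3, Signups=8]  = 9

9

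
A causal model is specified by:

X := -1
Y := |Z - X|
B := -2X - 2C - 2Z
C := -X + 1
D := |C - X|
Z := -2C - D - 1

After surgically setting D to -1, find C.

Under do(D=-1), the mechanism D := |C - X| is discarded; D is fixed at -1.
Since C is not a descendant of the intervened variable, it is unaffected.
C = -X + 1  [with X=-1]  = 2

2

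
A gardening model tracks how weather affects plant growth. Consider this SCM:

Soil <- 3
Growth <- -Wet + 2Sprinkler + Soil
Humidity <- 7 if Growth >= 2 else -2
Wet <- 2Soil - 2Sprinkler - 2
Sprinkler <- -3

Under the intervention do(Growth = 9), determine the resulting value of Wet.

Under do(Growth=9), the mechanism Growth <- -Wet + 2Sprinkler + Soil is discarded; Growth is fixed at 9.
Since Wet is not a descendant of the intervened variable, it is unaffected.
Wet = 2Soil - 2Sprinkler - 2  [with Soil=3, Sprinkler=-3]  = 10

10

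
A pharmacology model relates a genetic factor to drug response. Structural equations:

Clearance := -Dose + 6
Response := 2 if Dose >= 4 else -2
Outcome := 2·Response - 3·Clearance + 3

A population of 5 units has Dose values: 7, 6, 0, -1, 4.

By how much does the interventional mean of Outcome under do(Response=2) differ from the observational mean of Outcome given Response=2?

-7.4

Every unit gets Response=2 under the intervention. Outcome values become 10, 7, -11, -14, 1; E[Outcome|do(Response=2)] = -1.4.
Observing Response=2 restricts to units where Response's equation naturally yields 2: Dose ∈ {7, 6, 4}. In that subpopulation Outcome = 10, 7, 1, mean 6.
Difference = -1.4 − 6 = -7.4.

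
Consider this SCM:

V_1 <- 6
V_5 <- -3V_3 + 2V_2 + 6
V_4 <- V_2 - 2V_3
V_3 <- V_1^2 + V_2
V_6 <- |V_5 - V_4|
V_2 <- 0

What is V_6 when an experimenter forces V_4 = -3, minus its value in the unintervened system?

Under do(V_4=-3), the mechanism V_4 <- V_2 - 2V_3 is discarded; V_4 is fixed at -3.
V_3 = V_1^2 + V_2  [with V_1=6, V_2=0]  = 36
V_5 = -3V_3 + 2V_2 + 6  [with V_3=36, V_2=0]  = -102
V_6 = |V_5 - V_4|  [with V_5=-102, V_4=-3]  = 99
Without intervention: V_3 = V_1^2 + V_2  [with V_1=6, V_2=0]  = 36; V_4 = V_2 - 2V_3  [with V_2=0, V_3=36]  = -72; V_5 = -3V_3 + 2V_2 + 6  [with V_3=36, V_2=0]  = -102; V_6 = |V_5 - V_4|  [with V_5=-102, V_4=-72]  = 30.
Change = 99 − 30 = 69.

69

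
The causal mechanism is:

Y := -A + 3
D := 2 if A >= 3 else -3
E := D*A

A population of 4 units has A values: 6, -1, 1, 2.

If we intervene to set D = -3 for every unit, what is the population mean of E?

Under do(D=-3), D's equation is replaced by D=-3 for every unit. Per-unit E: -18, 3, -3, -6. Mean = -6.

-6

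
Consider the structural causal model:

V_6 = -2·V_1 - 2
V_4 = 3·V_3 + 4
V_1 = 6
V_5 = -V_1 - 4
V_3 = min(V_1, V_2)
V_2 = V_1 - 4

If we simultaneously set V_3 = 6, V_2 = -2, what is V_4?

22

The joint intervention fixes V_3 = 6, V_2 = -2, removing each variable's own equation.
V_4 = 3·V_3 + 4  [with V_3=6]  = 22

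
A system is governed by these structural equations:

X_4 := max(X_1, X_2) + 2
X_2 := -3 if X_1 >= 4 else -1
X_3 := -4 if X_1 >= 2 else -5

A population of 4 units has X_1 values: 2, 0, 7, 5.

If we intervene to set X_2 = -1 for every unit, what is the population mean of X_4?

The intervention sets X_2=-1 in all 4 units regardless of X_1. Recomputing X_4 per unit gives 4, 2, 9, 7; average 5.5.

5.5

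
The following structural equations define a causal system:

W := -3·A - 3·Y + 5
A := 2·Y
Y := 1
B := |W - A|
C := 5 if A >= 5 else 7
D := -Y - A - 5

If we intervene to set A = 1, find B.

do(A=1) replaces the equation A := 2·Y with the constant A = 1.
W = -3·A - 3·Y + 5  [with A=1, Y=1]  = -1
B = |W - A|  [with W=-1, A=1]  = 2

2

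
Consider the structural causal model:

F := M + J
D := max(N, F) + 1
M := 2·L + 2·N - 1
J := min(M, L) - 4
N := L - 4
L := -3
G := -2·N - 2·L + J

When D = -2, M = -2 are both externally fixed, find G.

Under do(D = -2, M = -2), each intervened variable's structural equation is replaced by its fixed value.
N = L - 4  [with L=-3]  = -7
J = min(M, L) - 4  [with M=-2, L=-3]  = -7
G = -2·N - 2·L + J  [with N=-7, L=-3, J=-7]  = 13

13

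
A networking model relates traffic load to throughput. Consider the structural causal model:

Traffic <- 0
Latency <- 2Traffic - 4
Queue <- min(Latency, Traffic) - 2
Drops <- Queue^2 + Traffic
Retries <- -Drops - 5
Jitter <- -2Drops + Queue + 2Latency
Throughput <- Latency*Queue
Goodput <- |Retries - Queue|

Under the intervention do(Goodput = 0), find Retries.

-41

do(Goodput=0) replaces the equation Goodput <- |Retries - Queue| with the constant Goodput = 0.
Retries is not downstream of the intervention, so its value is determined by the original equations.
Latency = 2Traffic - 4  [with Traffic=0]  = -4
Queue = min(Latency, Traffic) - 2  [with Latency=-4, Traffic=0]  = -6
Drops = Queue^2 + Traffic  [with Queue=-6, Traffic=0]  = 36
Retries = -Drops - 5  [with Drops=36]  = -41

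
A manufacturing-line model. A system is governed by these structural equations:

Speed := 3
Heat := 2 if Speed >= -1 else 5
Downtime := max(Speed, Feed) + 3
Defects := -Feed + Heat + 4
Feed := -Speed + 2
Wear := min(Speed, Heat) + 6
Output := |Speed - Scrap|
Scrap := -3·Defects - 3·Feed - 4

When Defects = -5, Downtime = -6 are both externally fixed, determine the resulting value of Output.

11

Setting Defects = -5, Downtime = -6 by intervention discards those variables' equations.
Feed = -Speed + 2  [with Speed=3]  = -1
Scrap = -3·Defects - 3·Feed - 4  [with Defects=-5, Feed=-1]  = 14
Output = |Speed - Scrap|  [with Speed=3, Scrap=14]  = 11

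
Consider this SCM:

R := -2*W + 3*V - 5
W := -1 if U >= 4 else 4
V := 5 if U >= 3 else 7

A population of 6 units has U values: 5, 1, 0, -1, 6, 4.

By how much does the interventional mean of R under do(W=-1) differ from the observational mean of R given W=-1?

do(W=-1) breaks W's dependence on U. With W=-1 fixed, R across the units is 12, 18, 18, 18, 12, 12, mean 15.
Observing W=-1 restricts to units where W's equation naturally yields -1: U ∈ {5, 6, 4}. In that subpopulation R = 12, 12, 12, mean 12.
Difference = 15 − 12 = 3.

3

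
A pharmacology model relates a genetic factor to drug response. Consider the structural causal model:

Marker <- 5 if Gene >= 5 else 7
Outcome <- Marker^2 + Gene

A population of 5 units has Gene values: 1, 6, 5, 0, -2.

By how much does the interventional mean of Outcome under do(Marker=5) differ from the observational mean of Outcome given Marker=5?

Every unit gets Marker=5 under the intervention. Outcome values become 26, 31, 30, 25, 23; E[Outcome|do(Marker=5)] = 27.
E[Outcome|Marker=5] averages over only the 2 units with Marker=5 (Gene = 6, 5): Outcome = 31, 30, mean 30.5.
Difference = 27 − 30.5 = -3.5.

-3.5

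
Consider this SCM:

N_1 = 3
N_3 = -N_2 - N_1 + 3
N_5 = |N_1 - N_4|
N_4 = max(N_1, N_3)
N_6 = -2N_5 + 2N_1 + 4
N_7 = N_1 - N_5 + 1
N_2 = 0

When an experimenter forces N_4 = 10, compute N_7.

-3

The intervention breaks the incoming arrows to N_4: N_4 = max(N_1, N_3) no longer applies, and N_4 = 10.
N_5 = |N_1 - N_4|  [with N_1=3, N_4=10]  = 7
N_7 = N_1 - N_5 + 1  [with N_1=3, N_5=7]  = -3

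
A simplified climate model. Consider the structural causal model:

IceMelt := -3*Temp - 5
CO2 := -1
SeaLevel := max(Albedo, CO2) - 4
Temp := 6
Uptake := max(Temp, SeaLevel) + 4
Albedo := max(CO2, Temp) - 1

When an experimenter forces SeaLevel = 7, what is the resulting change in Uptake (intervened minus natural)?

The intervention breaks the incoming arrows to SeaLevel: SeaLevel := max(Albedo, CO2) - 4 no longer applies, and SeaLevel = 7.
Uptake = max(Temp, SeaLevel) + 4  [with Temp=6, SeaLevel=7]  = 11
Without intervention: Albedo = max(CO2, Temp) - 1  [with CO2=-1, Temp=6]  = 5; SeaLevel = max(Albedo, CO2) - 4  [with Albedo=5, CO2=-1]  = 1; Uptake = max(Temp, SeaLevel) + 4  [with Temp=6, SeaLevel=1]  = 10.
Change = 11 − 10 = 1.

1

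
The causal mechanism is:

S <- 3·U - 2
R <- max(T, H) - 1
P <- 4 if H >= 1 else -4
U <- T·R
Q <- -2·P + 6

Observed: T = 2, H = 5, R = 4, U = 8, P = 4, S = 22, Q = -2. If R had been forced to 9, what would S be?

52

The intervention breaks the incoming arrows to R: R <- max(T, H) - 1 no longer applies, and R = 9.
U = T·R  [with T=2, R=9]  = 18
S = 3·U - 2  [with U=18]  = 52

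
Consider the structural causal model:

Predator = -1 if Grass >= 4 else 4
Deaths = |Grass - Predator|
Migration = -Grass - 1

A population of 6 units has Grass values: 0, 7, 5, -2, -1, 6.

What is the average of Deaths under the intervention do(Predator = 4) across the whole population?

3.5

Every unit gets Predator=4 under the intervention. Deaths values become 4, 3, 1, 6, 5, 2; E[Deaths|do(Predator=4)] = 3.5.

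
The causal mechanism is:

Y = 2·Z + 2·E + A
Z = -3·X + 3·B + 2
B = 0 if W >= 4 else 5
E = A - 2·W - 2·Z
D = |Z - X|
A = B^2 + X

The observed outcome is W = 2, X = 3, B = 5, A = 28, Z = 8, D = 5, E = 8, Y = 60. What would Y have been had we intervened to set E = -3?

do(E=-3) replaces the equation E = A - 2·W - 2·Z with the constant E = -3.
B = 0 if W >= 4 else 5  [with W=2]  = 5
A = B^2 + X  [with B=5, X=3]  = 28
Z = -3·X + 3·B + 2  [with X=3, B=5]  = 8
Y = 2·Z + 2·E + A  [with Z=8, E=-3, A=28]  = 38

38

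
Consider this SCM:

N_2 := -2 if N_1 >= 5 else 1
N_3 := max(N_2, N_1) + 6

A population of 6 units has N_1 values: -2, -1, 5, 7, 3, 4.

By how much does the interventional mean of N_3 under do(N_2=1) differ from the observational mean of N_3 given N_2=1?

1.25

Under do(N_2=1), N_2's equation is replaced by N_2=1 for every unit. Per-unit N_3: 7, 7, 11, 13, 9, 10. Mean = 9.5.
E[N_3|N_2=1] averages over only the 4 units with N_2=1 (N_1 = -2, -1, 3, 4): N_3 = 7, 7, 9, 10, mean 8.25.
Difference = 9.5 − 8.25 = 1.25.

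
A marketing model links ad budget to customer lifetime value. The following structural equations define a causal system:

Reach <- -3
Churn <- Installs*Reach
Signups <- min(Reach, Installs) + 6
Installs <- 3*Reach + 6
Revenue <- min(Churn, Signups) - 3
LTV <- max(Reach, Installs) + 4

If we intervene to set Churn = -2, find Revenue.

-5

Intervening sets Churn = -2 and removes its equation (Churn <- Installs*Reach).
Installs = 3*Reach + 6  [with Reach=-3]  = -3
Signups = min(Reach, Installs) + 6  [with Reach=-3, Installs=-3]  = 3
Revenue = min(Churn, Signups) - 3  [with Churn=-2, Signups=3]  = -5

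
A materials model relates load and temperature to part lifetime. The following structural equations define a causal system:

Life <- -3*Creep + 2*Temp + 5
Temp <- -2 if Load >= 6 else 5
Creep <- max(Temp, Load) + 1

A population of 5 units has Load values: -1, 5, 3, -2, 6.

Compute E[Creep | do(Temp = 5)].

6.2

Under do(Temp=5), Temp's equation is replaced by Temp=5 for every unit. Per-unit Creep: 6, 6, 6, 6, 7. Mean = 6.2.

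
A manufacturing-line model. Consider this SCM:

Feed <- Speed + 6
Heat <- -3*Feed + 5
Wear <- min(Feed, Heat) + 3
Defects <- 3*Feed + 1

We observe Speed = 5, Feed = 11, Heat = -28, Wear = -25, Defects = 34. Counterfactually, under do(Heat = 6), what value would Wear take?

The intervention breaks the incoming arrows to Heat: Heat <- -3*Feed + 5 no longer applies, and Heat = 6.
Feed = Speed + 6  [with Speed=5]  = 11
Wear = min(Feed, Heat) + 3  [with Feed=11, Heat=6]  = 9

9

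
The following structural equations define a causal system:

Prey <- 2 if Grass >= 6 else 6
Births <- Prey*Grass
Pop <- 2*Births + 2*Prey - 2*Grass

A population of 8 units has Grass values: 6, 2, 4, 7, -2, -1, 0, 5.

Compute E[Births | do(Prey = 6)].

The intervention sets Prey=6 in all 8 units regardless of Grass. Recomputing Births per unit gives 36, 12, 24, 42, -12, -6, 0, 30; average 15.75.

15.75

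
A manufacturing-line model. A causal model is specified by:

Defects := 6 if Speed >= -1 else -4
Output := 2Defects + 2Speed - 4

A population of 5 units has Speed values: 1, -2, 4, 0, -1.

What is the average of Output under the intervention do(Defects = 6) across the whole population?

The intervention sets Defects=6 in all 5 units regardless of Speed. Recomputing Output per unit gives 10, 4, 16, 8, 6; average 8.8.

8.8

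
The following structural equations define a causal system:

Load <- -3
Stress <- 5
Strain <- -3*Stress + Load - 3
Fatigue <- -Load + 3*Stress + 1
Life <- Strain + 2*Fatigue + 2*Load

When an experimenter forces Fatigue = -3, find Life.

Intervening sets Fatigue = -3 and removes its equation (Fatigue <- -Load + 3*Stress + 1).
Strain = -3*Stress + Load - 3  [with Stress=5, Load=-3]  = -21
Life = Strain + 2*Fatigue + 2*Load  [with Strain=-21, Fatigue=-3, Load=-3]  = -33

-33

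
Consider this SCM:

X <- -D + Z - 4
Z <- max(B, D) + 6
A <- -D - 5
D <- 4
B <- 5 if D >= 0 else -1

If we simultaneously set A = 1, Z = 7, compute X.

Under do(A = 1, Z = 7), each intervened variable's structural equation is replaced by its fixed value.
X = -D + Z - 4  [with D=4, Z=7]  = -1

-1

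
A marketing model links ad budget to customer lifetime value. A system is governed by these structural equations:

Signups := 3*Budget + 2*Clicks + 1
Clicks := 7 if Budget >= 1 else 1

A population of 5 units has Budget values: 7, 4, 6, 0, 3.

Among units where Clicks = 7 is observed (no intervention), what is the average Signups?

Conditioning on Clicks=7 selects the 4 unit(s) with Budget ∈ {7, 4, 6, 3}. Their Signups values: 36, 27, 33, 24. Mean = 30.

30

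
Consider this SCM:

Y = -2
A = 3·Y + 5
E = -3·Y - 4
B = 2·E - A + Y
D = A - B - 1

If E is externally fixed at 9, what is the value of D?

do(E=9) replaces the equation E = -3·Y - 4 with the constant E = 9.
A = 3·Y + 5  [with Y=-2]  = -1
B = 2·E - A + Y  [with E=9, A=-1, Y=-2]  = 17
D = A - B - 1  [with A=-1, B=17]  = -19

-19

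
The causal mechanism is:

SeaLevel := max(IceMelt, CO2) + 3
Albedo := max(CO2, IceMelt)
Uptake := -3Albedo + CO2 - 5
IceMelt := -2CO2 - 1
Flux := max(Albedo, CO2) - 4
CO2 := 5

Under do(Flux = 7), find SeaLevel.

The intervention breaks the incoming arrows to Flux: Flux := max(Albedo, CO2) - 4 no longer applies, and Flux = 7.
Since SeaLevel is not a descendant of the intervened variable, it is unaffected.
IceMelt = -2CO2 - 1  [with CO2=5]  = -11
SeaLevel = max(IceMelt, CO2) + 3  [with IceMelt=-11, CO2=5]  = 8

8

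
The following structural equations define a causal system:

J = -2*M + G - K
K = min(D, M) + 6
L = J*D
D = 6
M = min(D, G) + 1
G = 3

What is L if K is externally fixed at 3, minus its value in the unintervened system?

Under do(K=3), the mechanism K = min(D, M) + 6 is discarded; K is fixed at 3.
M = min(D, G) + 1  [with D=6, G=3]  = 4
J = -2*M + G - K  [with M=4, G=3, K=3]  = -8
L = J*D  [with J=-8, D=6]  = -48
Without intervention: M = min(D, G) + 1  [with D=6, G=3]  = 4; K = min(D, M) + 6  [with D=6, M=4]  = 10; J = -2*M + G - K  [with M=4, G=3, K=10]  = -15; L = J*D  [with J=-15, D=6]  = -90.
Change = -48 − (-90) = 42.

42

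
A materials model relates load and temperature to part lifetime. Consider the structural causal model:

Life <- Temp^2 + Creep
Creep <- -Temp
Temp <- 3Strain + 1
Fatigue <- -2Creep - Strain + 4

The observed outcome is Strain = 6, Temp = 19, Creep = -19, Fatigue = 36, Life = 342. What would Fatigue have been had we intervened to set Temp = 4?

6

Under do(Temp=4), the mechanism Temp <- 3Strain + 1 is discarded; Temp is fixed at 4.
Creep = -Temp  [with Temp=4]  = -4
Fatigue = -2Creep - Strain + 4  [with Creep=-4, Strain=6]  = 6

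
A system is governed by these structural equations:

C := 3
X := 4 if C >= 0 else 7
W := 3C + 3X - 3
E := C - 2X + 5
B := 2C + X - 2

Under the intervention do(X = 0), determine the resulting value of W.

6

The intervention breaks the incoming arrows to X: X := 4 if C >= 0 else 7 no longer applies, and X = 0.
W = 3C + 3X - 3  [with C=3, X=0]  = 6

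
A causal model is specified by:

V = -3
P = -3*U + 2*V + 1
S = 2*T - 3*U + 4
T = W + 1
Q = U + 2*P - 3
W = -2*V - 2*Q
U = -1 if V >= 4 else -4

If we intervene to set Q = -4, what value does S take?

46

The intervention breaks the incoming arrows to Q: Q = U + 2*P - 3 no longer applies, and Q = -4.
U = -1 if V >= 4 else -4  [with V=-3]  = -4
W = -2*V - 2*Q  [with V=-3, Q=-4]  = 14
T = W + 1  [with W=14]  = 15
S = 2*T - 3*U + 4  [with T=15, U=-4]  = 46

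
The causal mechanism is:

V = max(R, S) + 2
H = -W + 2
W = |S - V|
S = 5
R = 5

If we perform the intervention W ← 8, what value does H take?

-6

Intervening sets W = 8 and removes its equation (W = |S - V|).
H = -W + 2  [with W=8]  = -6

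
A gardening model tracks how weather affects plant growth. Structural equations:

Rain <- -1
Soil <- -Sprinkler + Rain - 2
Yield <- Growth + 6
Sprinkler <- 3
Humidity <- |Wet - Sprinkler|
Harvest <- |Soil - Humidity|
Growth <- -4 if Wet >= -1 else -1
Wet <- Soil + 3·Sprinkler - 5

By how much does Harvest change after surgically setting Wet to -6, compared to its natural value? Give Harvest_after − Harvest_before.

4

do(Wet=-6) replaces the equation Wet <- Soil + 3·Sprinkler - 5 with the constant Wet = -6.
Soil = -Sprinkler + Rain - 2  [with Sprinkler=3, Rain=-1]  = -6
Humidity = |Wet - Sprinkler|  [with Wet=-6, Sprinkler=3]  = 9
Harvest = |Soil - Humidity|  [with Soil=-6, Humidity=9]  = 15
Without intervention: Soil = -Sprinkler + Rain - 2  [with Sprinkler=3, Rain=-1]  = -6; Wet = Soil + 3·Sprinkler - 5  [with Soil=-6, Sprinkler=3]  = -2; Humidity = |Wet - Sprinkler|  [with Wet=-2, Sprinkler=3]  = 5; Harvest = |Soil - Humidity|  [with Soil=-6, Humidity=5]  = 11.
Change = 15 − 11 = 4.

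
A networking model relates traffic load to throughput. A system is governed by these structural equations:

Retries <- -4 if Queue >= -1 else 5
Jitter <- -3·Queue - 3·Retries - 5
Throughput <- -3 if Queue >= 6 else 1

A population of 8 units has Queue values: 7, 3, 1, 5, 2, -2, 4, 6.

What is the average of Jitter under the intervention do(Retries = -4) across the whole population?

Every unit gets Retries=-4 under the intervention. Jitter values become -14, -2, 4, -8, 1, 13, -5, -11; E[Jitter|do(Retries=-4)] = -2.75.

-2.75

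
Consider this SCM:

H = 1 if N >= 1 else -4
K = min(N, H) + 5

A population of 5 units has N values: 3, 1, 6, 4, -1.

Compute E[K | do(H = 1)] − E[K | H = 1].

The intervention sets H=1 in all 5 units regardless of N. Recomputing K per unit gives 6, 6, 6, 6, 4; average 5.6.
Observing H=1 restricts to units where H's equation naturally yields 1: N ∈ {3, 1, 6, 4}. In that subpopulation K = 6, 6, 6, 6, mean 6.
Difference = 5.6 − 6 = -0.4.

-0.4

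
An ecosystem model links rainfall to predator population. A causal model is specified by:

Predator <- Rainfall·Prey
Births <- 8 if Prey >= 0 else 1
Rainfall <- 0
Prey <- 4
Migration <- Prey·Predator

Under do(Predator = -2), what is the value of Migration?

do(Predator=-2) replaces the equation Predator <- Rainfall·Prey with the constant Predator = -2.
Migration = Prey·Predator  [with Prey=4, Predator=-2]  = -8

-8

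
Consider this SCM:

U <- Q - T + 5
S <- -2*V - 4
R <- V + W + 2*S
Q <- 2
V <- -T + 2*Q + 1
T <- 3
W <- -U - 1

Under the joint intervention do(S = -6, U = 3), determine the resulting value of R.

-14

Under do(S = -6, U = 3), each intervened variable's structural equation is replaced by its fixed value.
V = -T + 2*Q + 1  [with T=3, Q=2]  = 2
W = -U - 1  [with U=3]  = -4
R = V + W + 2*S  [with V=2, W=-4, S=-6]  = -14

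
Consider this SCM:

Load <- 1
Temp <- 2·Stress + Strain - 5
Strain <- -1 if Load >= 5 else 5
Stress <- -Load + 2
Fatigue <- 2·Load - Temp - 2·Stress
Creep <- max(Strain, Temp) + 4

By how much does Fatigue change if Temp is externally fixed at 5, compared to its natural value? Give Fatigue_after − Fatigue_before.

-3

Under do(Temp=5), the mechanism Temp <- 2·Stress + Strain - 5 is discarded; Temp is fixed at 5.
Stress = -Load + 2  [with Load=1]  = 1
Fatigue = 2·Load - Temp - 2·Stress  [with Load=1, Temp=5, Stress=1]  = -5
Without intervention: Stress = -Load + 2  [with Load=1]  = 1; Strain = -1 if Load >= 5 else 5  [with Load=1]  = 5; Temp = 2·Stress + Strain - 5  [with Stress=1, Strain=5]  = 2; Fatigue = 2·Load - Temp - 2·Stress  [with Load=1, Temp=2, Stress=1]  = -2.
Change = -5 − (-2) = -3.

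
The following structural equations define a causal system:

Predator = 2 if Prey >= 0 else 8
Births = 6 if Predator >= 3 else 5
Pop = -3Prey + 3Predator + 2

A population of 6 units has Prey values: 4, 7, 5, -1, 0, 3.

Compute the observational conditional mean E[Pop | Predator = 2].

-3.4

Conditioning on Predator=2 selects the 5 unit(s) with Prey ∈ {4, 7, 5, 0, 3}. Their Pop values: -4, -13, -7, 8, -1. Mean = -3.4.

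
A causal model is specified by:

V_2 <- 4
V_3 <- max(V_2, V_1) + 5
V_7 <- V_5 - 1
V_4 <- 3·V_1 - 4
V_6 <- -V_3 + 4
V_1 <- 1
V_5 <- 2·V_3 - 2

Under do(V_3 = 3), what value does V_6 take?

1

The intervention breaks the incoming arrows to V_3: V_3 <- max(V_2, V_1) + 5 no longer applies, and V_3 = 3.
V_6 = -V_3 + 4  [with V_3=3]  = 1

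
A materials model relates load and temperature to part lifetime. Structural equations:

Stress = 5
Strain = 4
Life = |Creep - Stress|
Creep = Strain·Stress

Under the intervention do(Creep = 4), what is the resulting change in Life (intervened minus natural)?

The intervention breaks the incoming arrows to Creep: Creep = Strain·Stress no longer applies, and Creep = 4.
Life = |Creep - Stress|  [with Creep=4, Stress=5]  = 1
Without intervention: Creep = Strain·Stress  [with Strain=4, Stress=5]  = 20; Life = |Creep - Stress|  [with Creep=20, Stress=5]  = 15.
Change = 1 − 15 = -14.

-14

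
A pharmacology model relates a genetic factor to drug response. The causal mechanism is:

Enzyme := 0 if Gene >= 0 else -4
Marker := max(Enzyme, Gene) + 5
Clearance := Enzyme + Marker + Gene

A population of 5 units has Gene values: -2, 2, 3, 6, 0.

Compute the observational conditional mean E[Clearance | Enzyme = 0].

10.5

Observing Enzyme=0 restricts to units where Enzyme's equation naturally yields 0: Gene ∈ {2, 3, 6, 0}. In that subpopulation Clearance = 9, 11, 17, 5, mean 10.5.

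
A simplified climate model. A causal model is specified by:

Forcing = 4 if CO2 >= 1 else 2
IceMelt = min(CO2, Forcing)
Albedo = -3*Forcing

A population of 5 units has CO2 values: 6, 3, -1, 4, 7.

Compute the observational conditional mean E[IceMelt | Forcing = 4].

3.75

Observing Forcing=4 restricts to units where Forcing's equation naturally yields 4: CO2 ∈ {6, 3, 4, 7}. In that subpopulation IceMelt = 4, 3, 4, 4, mean 3.75.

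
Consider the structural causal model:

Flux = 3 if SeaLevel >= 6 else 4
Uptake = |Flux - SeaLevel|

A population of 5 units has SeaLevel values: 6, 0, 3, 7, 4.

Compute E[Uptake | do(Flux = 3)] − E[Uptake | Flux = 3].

Every unit gets Flux=3 under the intervention. Uptake values become 3, 3, 0, 4, 1; E[Uptake|do(Flux=3)] = 2.2.
Conditioning on Flux=3 selects the 2 unit(s) with SeaLevel ∈ {6, 7}. Their Uptake values: 3, 4. Mean = 3.5.
Difference = 2.2 − 3.5 = -1.3.

-1.3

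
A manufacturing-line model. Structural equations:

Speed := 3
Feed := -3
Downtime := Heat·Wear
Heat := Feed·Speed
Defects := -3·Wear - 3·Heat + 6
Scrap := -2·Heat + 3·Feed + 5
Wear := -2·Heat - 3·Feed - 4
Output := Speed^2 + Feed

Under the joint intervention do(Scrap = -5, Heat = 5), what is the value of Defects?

Under do(Scrap = -5, Heat = 5), each intervened variable's structural equation is replaced by its fixed value.
Wear = -2·Heat - 3·Feed - 4  [with Heat=5, Feed=-3]  = -5
Defects = -3·Wear - 3·Heat + 6  [with Wear=-5, Heat=5]  = 6

6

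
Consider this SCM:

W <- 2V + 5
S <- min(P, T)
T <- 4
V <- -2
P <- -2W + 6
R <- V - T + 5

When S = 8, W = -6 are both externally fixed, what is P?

18

Setting S = 8, W = -6 by intervention discards those variables' equations.
P = -2W + 6  [with W=-6]  = 18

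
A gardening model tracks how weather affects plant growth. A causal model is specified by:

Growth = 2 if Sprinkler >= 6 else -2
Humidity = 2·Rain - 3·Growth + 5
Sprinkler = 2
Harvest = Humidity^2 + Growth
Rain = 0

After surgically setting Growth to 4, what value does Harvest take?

53

do(Growth=4) replaces the equation Growth = 2 if Sprinkler >= 6 else -2 with the constant Growth = 4.
Humidity = 2·Rain - 3·Growth + 5  [with Rain=0, Growth=4]  = -7
Harvest = Humidity^2 + Growth  [with Humidity=-7, Growth=4]  = 53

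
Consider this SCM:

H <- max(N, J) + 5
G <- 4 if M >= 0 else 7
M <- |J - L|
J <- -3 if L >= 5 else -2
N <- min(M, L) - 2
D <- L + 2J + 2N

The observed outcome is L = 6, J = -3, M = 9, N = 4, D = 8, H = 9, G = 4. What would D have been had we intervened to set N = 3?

Intervening sets N = 3 and removes its equation (N <- min(M, L) - 2).
J = -3 if L >= 5 else -2  [with L=6]  = -3
D = L + 2J + 2N  [with L=6, J=-3, N=3]  = 6

6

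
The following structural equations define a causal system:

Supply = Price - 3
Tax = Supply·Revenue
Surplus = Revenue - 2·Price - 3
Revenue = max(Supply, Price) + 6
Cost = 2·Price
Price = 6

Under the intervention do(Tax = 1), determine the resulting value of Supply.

Under do(Tax=1), the mechanism Tax = Supply·Revenue is discarded; Tax is fixed at 1.
No directed path runs from Tax to Supply, so Supply keeps its natural value.
Supply = Price - 3  [with Price=6]  = 3

3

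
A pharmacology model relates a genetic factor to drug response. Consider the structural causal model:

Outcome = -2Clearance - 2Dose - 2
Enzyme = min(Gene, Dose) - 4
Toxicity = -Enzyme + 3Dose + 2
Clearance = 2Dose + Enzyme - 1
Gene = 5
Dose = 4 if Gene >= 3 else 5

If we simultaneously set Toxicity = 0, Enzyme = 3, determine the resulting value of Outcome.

The joint intervention fixes Toxicity = 0, Enzyme = 3, removing each variable's own equation.
Dose = 4 if Gene >= 3 else 5  [with Gene=5]  = 4
Clearance = 2Dose + Enzyme - 1  [with Dose=4, Enzyme=3]  = 10
Outcome = -2Clearance - 2Dose - 2  [with Clearance=10, Dose=4]  = -30

-30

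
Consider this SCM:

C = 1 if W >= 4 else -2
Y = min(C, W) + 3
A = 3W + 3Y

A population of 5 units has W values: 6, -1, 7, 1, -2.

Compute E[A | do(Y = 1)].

Under do(Y=1), Y's equation is replaced by Y=1 for every unit. Per-unit A: 21, 0, 24, 6, -3. Mean = 9.6.

9.6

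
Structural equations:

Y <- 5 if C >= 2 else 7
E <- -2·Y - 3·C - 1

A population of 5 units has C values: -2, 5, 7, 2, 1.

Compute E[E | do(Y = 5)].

-18.8

Under do(Y=5), Y's equation is replaced by Y=5 for every unit. Per-unit E: -5, -26, -32, -17, -14. Mean = -18.8.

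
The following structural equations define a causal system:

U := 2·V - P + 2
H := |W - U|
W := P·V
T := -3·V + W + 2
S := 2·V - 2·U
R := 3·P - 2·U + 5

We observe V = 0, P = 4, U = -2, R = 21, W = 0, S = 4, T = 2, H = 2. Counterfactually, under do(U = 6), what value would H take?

The intervention breaks the incoming arrows to U: U := 2·V - P + 2 no longer applies, and U = 6.
W = P·V  [with P=4, V=0]  = 0
H = |W - U|  [with W=0, U=6]  = 6

6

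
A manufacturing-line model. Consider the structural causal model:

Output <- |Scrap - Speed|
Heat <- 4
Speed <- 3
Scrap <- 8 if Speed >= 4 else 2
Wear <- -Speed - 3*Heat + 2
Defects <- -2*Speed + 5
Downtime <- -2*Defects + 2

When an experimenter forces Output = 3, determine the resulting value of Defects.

-1

do(Output=3) replaces the equation Output <- |Scrap - Speed| with the constant Output = 3.
No directed path runs from Output to Defects, so Defects keeps its natural value.
Defects = -2*Speed + 5  [with Speed=3]  = -1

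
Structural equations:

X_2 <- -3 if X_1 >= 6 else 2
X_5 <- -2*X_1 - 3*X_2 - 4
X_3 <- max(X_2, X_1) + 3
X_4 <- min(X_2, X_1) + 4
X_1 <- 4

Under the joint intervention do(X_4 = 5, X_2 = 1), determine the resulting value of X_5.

-15

The joint intervention fixes X_4 = 5, X_2 = 1, removing each variable's own equation.
X_5 = -2*X_1 - 3*X_2 - 4  [with X_1=4, X_2=1]  = -15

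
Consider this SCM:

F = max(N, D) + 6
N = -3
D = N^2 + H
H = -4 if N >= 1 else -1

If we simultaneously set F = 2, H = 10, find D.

Setting F = 2, H = 10 by intervention discards those variables' equations.
D = N^2 + H  [with N=-3, H=10]  = 19

19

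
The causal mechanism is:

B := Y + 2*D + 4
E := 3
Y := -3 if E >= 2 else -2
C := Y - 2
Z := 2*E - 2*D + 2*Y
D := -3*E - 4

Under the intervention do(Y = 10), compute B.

do(Y=10) replaces the equation Y := -3 if E >= 2 else -2 with the constant Y = 10.
D = -3*E - 4  [with E=3]  = -13
B = Y + 2*D + 4  [with Y=10, D=-13]  = -12

-12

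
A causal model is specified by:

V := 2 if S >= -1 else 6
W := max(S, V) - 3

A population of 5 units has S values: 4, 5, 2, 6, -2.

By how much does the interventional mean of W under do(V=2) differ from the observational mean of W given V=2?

Every unit gets V=2 under the intervention. W values become 1, 2, -1, 3, -1; E[W|do(V=2)] = 0.8.
E[W|V=2] averages over only the 4 units with V=2 (S = 4, 5, 2, 6): W = 1, 2, -1, 3, mean 1.25.
Difference = 0.8 − 1.25 = -0.45.

-0.45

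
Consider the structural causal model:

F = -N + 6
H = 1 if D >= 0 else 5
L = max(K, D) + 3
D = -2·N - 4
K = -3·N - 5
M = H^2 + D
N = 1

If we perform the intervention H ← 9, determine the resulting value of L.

Under do(H=9), the mechanism H = 1 if D >= 0 else 5 is discarded; H is fixed at 9.
Since L is not a descendant of the intervened variable, it is unaffected.
D = -2·N - 4  [with N=1]  = -6
K = -3·N - 5  [with N=1]  = -8
L = max(K, D) + 3  [with K=-8, D=-6]  = -3

-3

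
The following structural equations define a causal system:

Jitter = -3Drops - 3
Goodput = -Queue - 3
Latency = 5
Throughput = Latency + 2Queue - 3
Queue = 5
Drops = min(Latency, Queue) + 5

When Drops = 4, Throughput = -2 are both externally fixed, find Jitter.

-15

The joint intervention fixes Drops = 4, Throughput = -2, removing each variable's own equation.
Jitter = -3Drops - 3  [with Drops=4]  = -15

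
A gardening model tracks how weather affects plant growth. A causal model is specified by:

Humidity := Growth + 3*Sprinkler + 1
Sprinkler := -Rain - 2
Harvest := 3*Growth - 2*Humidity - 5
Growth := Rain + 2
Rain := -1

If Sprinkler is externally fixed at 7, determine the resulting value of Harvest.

do(Sprinkler=7) replaces the equation Sprinkler := -Rain - 2 with the constant Sprinkler = 7.
Growth = Rain + 2  [with Rain=-1]  = 1
Humidity = Growth + 3*Sprinkler + 1  [with Growth=1, Sprinkler=7]  = 23
Harvest = 3*Growth - 2*Humidity - 5  [with Growth=1, Humidity=23]  = -48

-48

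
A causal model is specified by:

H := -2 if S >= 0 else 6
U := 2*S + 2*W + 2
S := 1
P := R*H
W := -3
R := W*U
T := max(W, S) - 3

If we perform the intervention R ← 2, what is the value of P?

-4

The intervention breaks the incoming arrows to R: R := W*U no longer applies, and R = 2.
H = -2 if S >= 0 else 6  [with S=1]  = -2
P = R*H  [with R=2, H=-2]  = -4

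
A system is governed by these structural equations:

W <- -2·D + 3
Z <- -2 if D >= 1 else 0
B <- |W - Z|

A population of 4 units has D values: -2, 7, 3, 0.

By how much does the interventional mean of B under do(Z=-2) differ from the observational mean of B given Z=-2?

1

Every unit gets Z=-2 under the intervention. B values become 9, 9, 1, 5; E[B|do(Z=-2)] = 6.
Observing Z=-2 restricts to units where Z's equation naturally yields -2: D ∈ {7, 3}. In that subpopulation B = 9, 1, mean 5.
Difference = 6 − 5 = 1.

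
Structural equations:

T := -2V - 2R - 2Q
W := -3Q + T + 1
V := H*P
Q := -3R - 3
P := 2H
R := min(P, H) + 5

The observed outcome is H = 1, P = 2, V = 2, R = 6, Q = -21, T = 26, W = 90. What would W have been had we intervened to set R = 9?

129

The intervention breaks the incoming arrows to R: R := min(P, H) + 5 no longer applies, and R = 9.
P = 2H  [with H=1]  = 2
V = H*P  [with H=1, P=2]  = 2
Q = -3R - 3  [with R=9]  = -30
T = -2V - 2R - 2Q  [with V=2, R=9, Q=-30]  = 38
W = -3Q + T + 1  [with Q=-30, T=38]  = 129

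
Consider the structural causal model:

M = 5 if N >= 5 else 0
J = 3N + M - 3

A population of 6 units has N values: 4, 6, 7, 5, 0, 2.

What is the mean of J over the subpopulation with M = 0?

3

Conditioning on M=0 selects the 3 unit(s) with N ∈ {4, 0, 2}. Their J values: 9, -3, 3. Mean = 3.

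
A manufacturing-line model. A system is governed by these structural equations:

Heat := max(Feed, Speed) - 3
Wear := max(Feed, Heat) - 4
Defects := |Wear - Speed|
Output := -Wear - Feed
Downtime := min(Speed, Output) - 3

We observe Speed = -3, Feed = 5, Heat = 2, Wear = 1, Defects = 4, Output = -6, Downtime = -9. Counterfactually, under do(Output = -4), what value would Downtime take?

Intervening sets Output = -4 and removes its equation (Output := -Wear - Feed).
Downtime = min(Speed, Output) - 3  [with Speed=-3, Output=-4]  = -7

-7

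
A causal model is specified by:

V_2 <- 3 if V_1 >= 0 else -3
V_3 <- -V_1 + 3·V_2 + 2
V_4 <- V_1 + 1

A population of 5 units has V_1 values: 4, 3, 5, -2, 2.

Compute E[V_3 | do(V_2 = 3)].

Under do(V_2=3), V_2's equation is replaced by V_2=3 for every unit. Per-unit V_3: 7, 8, 6, 13, 9. Mean = 8.6.

8.6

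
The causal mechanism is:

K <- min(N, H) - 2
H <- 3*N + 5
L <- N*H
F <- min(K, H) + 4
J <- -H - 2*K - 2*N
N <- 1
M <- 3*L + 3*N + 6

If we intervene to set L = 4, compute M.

Under do(L=4), the mechanism L <- N*H is discarded; L is fixed at 4.
M = 3*L + 3*N + 6  [with L=4, N=1]  = 21

21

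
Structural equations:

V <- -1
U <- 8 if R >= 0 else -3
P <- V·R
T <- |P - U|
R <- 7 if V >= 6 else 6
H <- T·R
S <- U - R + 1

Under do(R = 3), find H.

33

Under do(R=3), the mechanism R <- 7 if V >= 6 else 6 is discarded; R is fixed at 3.
P = V·R  [with V=-1, R=3]  = -3
U = 8 if R >= 0 else -3  [with R=3]  = 8
T = |P - U|  [with P=-3, U=8]  = 11
H = T·R  [with T=11, R=3]  = 33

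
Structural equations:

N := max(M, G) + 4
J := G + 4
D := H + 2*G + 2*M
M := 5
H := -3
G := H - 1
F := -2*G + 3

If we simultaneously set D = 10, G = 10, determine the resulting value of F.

-17

Under do(D = 10, G = 10), each intervened variable's structural equation is replaced by its fixed value.
F = -2*G + 3  [with G=10]  = -17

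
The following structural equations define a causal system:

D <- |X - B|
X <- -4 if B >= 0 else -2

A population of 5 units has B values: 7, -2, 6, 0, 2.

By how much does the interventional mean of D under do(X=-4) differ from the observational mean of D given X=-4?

-1.15

do(X=-4) breaks X's dependence on B. With X=-4 fixed, D across the units is 11, 2, 10, 4, 6, mean 6.6.
Observing X=-4 restricts to units where X's equation naturally yields -4: B ∈ {7, 6, 0, 2}. In that subpopulation D = 11, 10, 4, 6, mean 7.75.
Difference = 6.6 − 7.75 = -1.15.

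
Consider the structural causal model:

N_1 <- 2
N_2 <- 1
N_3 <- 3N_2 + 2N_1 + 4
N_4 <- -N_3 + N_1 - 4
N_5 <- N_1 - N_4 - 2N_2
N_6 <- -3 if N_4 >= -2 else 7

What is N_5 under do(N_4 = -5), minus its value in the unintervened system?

-8

Intervening sets N_4 = -5 and removes its equation (N_4 <- -N_3 + N_1 - 4).
N_5 = N_1 - N_4 - 2N_2  [with N_1=2, N_4=-5, N_2=1]  = 5
Without intervention: N_3 = 3N_2 + 2N_1 + 4  [with N_2=1, N_1=2]  = 11; N_4 = -N_3 + N_1 - 4  [with N_3=11, N_1=2]  = -13; N_5 = N_1 - N_4 - 2N_2  [with N_1=2, N_4=-13, N_2=1]  = 13.
Change = 5 − 13 = -8.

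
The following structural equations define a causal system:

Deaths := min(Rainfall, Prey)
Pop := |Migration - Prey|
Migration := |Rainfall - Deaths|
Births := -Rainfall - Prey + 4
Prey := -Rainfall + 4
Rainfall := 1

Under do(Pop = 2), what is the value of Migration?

0

do(Pop=2) replaces the equation Pop := |Migration - Prey| with the constant Pop = 2.
Since Migration is not a descendant of the intervened variable, it is unaffected.
Prey = -Rainfall + 4  [with Rainfall=1]  = 3
Deaths = min(Rainfall, Prey)  [with Rainfall=1, Prey=3]  = 1
Migration = |Rainfall - Deaths|  [with Rainfall=1, Deaths=1]  = 0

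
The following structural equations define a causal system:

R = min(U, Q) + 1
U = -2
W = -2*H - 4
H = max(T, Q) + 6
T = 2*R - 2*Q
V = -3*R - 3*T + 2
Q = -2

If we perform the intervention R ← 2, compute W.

The intervention breaks the incoming arrows to R: R = min(U, Q) + 1 no longer applies, and R = 2.
T = 2*R - 2*Q  [with R=2, Q=-2]  = 8
H = max(T, Q) + 6  [with T=8, Q=-2]  = 14
W = -2*H - 4  [with H=14]  = -32

-32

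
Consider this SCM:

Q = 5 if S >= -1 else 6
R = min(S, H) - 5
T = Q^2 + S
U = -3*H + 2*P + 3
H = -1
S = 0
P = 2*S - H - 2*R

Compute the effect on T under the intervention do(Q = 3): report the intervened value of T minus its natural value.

-16

Under do(Q=3), the mechanism Q = 5 if S >= -1 else 6 is discarded; Q is fixed at 3.
T = Q^2 + S  [with Q=3, S=0]  = 9
Without intervention: Q = 5 if S >= -1 else 6  [with S=0]  = 5; T = Q^2 + S  [with Q=5, S=0]  = 25.
Change = 9 − 25 = -16.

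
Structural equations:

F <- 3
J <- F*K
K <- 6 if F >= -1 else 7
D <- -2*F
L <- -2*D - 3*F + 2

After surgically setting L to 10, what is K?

Under do(L=10), the mechanism L <- -2*D - 3*F + 2 is discarded; L is fixed at 10.
No directed path runs from L to K, so K keeps its natural value.
K = 6 if F >= -1 else 7  [with F=3]  = 6

6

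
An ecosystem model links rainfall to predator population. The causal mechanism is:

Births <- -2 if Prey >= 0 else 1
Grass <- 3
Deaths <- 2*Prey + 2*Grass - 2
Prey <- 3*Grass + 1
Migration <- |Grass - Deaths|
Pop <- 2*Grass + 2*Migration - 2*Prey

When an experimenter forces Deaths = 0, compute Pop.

Under do(Deaths=0), the mechanism Deaths <- 2*Prey + 2*Grass - 2 is discarded; Deaths is fixed at 0.
Prey = 3*Grass + 1  [with Grass=3]  = 10
Migration = |Grass - Deaths|  [with Grass=3, Deaths=0]  = 3
Pop = 2*Grass + 2*Migration - 2*Prey  [with Grass=3, Migration=3, Prey=10]  = -8

-8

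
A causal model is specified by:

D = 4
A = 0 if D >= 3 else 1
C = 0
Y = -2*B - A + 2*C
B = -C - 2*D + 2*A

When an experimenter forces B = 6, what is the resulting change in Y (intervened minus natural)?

-28

Intervening sets B = 6 and removes its equation (B = -C - 2*D + 2*A).
A = 0 if D >= 3 else 1  [with D=4]  = 0
Y = -2*B - A + 2*C  [with B=6, A=0, C=0]  = -12
Without intervention: A = 0 if D >= 3 else 1  [with D=4]  = 0; B = -C - 2*D + 2*A  [with C=0, D=4, A=0]  = -8; Y = -2*B - A + 2*C  [with B=-8, A=0, C=0]  = 16.
Change = -12 − 16 = -28.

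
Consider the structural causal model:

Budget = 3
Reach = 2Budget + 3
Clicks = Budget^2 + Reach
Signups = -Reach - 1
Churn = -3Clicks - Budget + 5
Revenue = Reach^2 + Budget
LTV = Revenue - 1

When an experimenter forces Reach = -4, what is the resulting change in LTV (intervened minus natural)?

-65

Under do(Reach=-4), the mechanism Reach = 2Budget + 3 is discarded; Reach is fixed at -4.
Revenue = Reach^2 + Budget  [with Reach=-4, Budget=3]  = 19
LTV = Revenue - 1  [with Revenue=19]  = 18
Without intervention: Reach = 2Budget + 3  [with Budget=3]  = 9; Revenue = Reach^2 + Budget  [with Reach=9, Budget=3]  = 84; LTV = Revenue - 1  [with Revenue=84]  = 83.
Change = 18 − 83 = -65.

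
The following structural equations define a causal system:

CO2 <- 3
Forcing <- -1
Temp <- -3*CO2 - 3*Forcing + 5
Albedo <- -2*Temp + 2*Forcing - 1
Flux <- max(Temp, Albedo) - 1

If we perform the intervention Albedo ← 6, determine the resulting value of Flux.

5

Intervening sets Albedo = 6 and removes its equation (Albedo <- -2*Temp + 2*Forcing - 1).
Temp = -3*CO2 - 3*Forcing + 5  [with CO2=3, Forcing=-1]  = -1
Flux = max(Temp, Albedo) - 1  [with Temp=-1, Albedo=6]  = 5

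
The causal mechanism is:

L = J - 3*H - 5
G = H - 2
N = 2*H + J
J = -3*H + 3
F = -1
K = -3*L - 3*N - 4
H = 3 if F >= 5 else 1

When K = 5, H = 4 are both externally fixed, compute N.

-1

The joint intervention fixes K = 5, H = 4, removing each variable's own equation.
J = -3*H + 3  [with H=4]  = -9
N = 2*H + J  [with H=4, J=-9]  = -1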